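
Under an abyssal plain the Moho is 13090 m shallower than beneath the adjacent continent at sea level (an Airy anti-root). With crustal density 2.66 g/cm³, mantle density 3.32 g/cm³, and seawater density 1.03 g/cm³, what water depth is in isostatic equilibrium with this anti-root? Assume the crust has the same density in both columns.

5300 m

Replacing a thickness d of crust by seawater at the top must be balanced by replacing crust with mantle at the base: d (ρ_c − ρ_w) = a (ρ_m − ρ_c).
d = a (ρ_m − ρ_c)/(ρ_c − ρ_w) = 13090 m × 0.66/1.63 = 5300 m.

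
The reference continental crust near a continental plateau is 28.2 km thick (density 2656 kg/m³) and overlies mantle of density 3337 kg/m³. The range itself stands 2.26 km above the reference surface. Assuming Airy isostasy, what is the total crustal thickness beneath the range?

39.3 km

Root depth r = h ρ_c / (ρ_m − ρ_c) = 2.26 km × 2656 / 681 = 8.814 km.
Total thickness = T + h + r = 28.2 km + 2.26 km + 8.814 km = 39.3 km.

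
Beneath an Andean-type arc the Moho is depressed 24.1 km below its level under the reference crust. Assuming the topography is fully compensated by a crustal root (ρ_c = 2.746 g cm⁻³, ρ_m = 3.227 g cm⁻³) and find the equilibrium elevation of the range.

4.22 km

By Archimedes' principle applied to the lithosphere: ρ_c h = (ρ_m − ρ_c) r.
h = r (ρ_m − ρ_c) / ρ_c = 24.1 km × (3.227 − 2.746) / 2.746 = 4.22 km.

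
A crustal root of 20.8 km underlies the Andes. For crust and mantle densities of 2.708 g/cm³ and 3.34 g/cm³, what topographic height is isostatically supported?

4.85 km

For local isostatic compensation: ρ_c h = (ρ_m − ρ_c) r.
h = r (ρ_m − ρ_c) / ρ_c = 20.8 km × (3.34 − 2.708) / 2.708 = 4.85 km.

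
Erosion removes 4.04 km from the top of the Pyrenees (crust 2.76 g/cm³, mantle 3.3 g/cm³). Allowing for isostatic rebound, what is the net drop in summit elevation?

Rebound u = e ρ_c/ρ_m = 4.04 km × 2.76/3.3 = 3.379 km.
Net surface drop = e − u = 4.04 km − 3.379 km = e (ρ_m − ρ_c)/ρ_m = 0.661 km.

0.661 km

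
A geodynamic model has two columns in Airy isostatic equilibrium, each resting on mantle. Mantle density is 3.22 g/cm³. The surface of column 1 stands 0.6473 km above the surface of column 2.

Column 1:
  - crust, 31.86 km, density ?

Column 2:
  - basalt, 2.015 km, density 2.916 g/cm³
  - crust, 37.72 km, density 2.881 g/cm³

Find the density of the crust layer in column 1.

Take the compensation level at the base of the deeper column (depth z_c below the surface of column 1) and equate Σ ρ_i t_i down to z_c; mantle fills any gap and the z_c terms cancel.
Column 1: 31.86×ρ + (z_c − 31.86)×3.22
Column 2: 0.6473×0 + 2.015×2.916 + 37.72×2.881 + (z_c − 0.6473 − 39.735)×3.22
The z_c×3.22 term appears on both sides and cancels. Collect the known terms of each column as K = Σ(ρt)_known − 3.22 × (depth of known layers): K_1 = 0 − 3.22×31.86 = −102.5892; K_2 = 114.54706 − 3.22×(0.6473 + 39.735) = −15.483946.
Balance: K_1 + 31.86×ρ = K_2, so ρ = (K_2 − K_1)/31.86 = 87.1053/31.86 = 2.73 g/cm³.

2.73 g/cm³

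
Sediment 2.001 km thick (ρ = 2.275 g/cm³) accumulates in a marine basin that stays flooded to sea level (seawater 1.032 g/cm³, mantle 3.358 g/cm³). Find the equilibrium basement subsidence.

Submarine loading: the sediment displaces seawater, and the subsidence is in turn flooded, so s (ρ_m − ρ_w) = t (ρ_sed − ρ_w).
s = 2.001 km × (2.275 − 1.032) / (3.358 − 1.032) = 1.07 km.

1.07 km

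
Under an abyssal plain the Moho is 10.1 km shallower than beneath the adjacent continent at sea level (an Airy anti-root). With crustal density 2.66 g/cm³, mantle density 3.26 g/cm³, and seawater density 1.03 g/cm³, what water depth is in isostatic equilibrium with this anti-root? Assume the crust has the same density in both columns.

Replacing a thickness d of crust by seawater at the top must be balanced by replacing crust with mantle at the base: d (ρ_c − ρ_w) = a (ρ_m − ρ_c).
d = a (ρ_m − ρ_c)/(ρ_c − ρ_w) = 10.1 km × 0.6/1.63 = 3.72 km.

3.72 km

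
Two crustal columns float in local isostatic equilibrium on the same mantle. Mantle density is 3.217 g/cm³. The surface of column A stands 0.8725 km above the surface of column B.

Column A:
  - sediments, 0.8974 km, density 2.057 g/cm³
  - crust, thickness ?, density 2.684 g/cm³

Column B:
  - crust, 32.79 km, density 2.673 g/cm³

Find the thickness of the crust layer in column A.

Take the compensation level at the base of the deeper column (depth z_c below the surface of column A) and equate Σ ρ_i t_i down to z_c; mantle fills any gap and the z_c terms cancel.
Column A: 0.8974×2.057 + x×2.684 + (z_c − 0.8974 − x)×3.217
Column B: 0.8725×0 + 32.79×2.673 + (z_c − 0.8725 − 32.79)×3.217
The z_c×3.217 term appears on both sides and cancels. Collect the known terms of each column as K = Σ(ρt)_known − 3.217 × (depth of known layers): K_A = 1.8459518 − 3.217×0.8974 = −1.040984; K_B = 87.64767 − 3.217×(0.8725 + 32.79) = −20.6445925.
Balance: K_A − x×(3.217 − 2.684) = K_B, so x = (K_A − K_B)/(3.217 − 2.684) = 19.6036/0.533 = 36.8 km.

36.8 km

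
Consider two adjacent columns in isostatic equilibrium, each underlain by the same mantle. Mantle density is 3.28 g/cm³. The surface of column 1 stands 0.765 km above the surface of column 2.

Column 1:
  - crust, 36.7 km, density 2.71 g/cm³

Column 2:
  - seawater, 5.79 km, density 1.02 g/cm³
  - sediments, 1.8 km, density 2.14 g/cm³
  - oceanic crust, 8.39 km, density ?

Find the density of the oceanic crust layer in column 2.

Take the compensation level at the base of the deeper column (depth z_c below the surface of column 1) and equate Σ ρ_i t_i down to z_c; mantle fills any gap and the z_c terms cancel.
Column 1: 36.7×2.71 + (z_c − 36.7)×3.28
Column 2: 0.765×0 + 5.79×1.02 + 1.8×2.14 + 8.39×ρ + (z_c − 0.765 − 15.98)×3.28
The z_c×3.28 term appears on both sides and cancels. Collect the known terms of each column as K = Σ(ρt)_known − 3.28 × (depth of known layers): K_1 = 99.457 − 3.28×36.7 = −20.919; K_2 = 9.7578 − 3.28×(0.765 + 15.98) = −45.1658.
Balance: K_1 = K_2 + 8.39×ρ, so ρ = (K_1 − K_2)/8.39 = 24.2468/8.39 = 2.89 g/cm³.

2.89 g/cm³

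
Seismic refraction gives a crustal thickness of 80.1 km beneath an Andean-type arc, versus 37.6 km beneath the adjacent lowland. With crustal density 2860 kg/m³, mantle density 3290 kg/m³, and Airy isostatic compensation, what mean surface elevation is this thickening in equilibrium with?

5.55 km

Excess crust Δ = 80.1 km − 37.6 km = 42.5 km, split between elevation h and root r with h + r = Δ.
Airy balance ρ_c h = (ρ_m − ρ_c) r gives r = h ρ_c/(ρ_m − ρ_c), so h (1 + ρ_c/(ρ_m − ρ_c)) = Δ, i.e. h = Δ (ρ_m − ρ_c)/ρ_m.
h = 42.5 km × 430/3290 = 5.55 km.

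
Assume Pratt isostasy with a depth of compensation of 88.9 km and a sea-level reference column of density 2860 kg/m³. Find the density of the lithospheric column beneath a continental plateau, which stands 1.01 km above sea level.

2830 kg/m³

Pratt balance: ρ_ref D = ρ (D + h).
ρ = ρ_ref D/(D + h) = 2860 × 88.9 km/(88.9 km + 1.01 km) = 2830 kg/m³.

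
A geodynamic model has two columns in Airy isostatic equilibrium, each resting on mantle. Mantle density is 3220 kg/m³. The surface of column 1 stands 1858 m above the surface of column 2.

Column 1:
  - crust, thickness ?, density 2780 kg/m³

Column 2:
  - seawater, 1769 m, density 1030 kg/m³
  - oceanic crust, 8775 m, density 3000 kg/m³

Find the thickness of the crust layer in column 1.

Take the compensation level at the base of the deeper column (depth z_c below the surface of column 1) and equate Σ ρ_i t_i down to z_c; mantle fills any gap and the z_c terms cancel.
Column 1: x×2780 + (z_c − 0 − x)×3220
Column 2: 1858×0 + 1769×1030 + 8775×3000 + (z_c − 1858 − 10544)×3220
The z_c×3220 term appears on both sides and cancels. Collect the known terms of each column as K = Σ(ρt)_known − 3220 × (depth of known layers): K_1 = 0 − 3220×0 = 0; K_2 = 28147070 − 3220×(1858 + 10544) = −11787370.
Balance: K_1 − x×(3220 − 2780) = K_2, so x = (K_1 − K_2)/(3220 − 2780) = 11787400/440 = 26800 m.

26800 m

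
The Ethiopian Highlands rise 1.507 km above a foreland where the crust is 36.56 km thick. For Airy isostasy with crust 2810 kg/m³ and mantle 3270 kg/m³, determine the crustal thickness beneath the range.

47.3 km

Root depth r = h ρ_c / (ρ_m − ρ_c) = 1.507 km × 2810 / 460 = 9.206 km.
Total thickness = T + h + r = 36.56 km + 1.507 km + 9.206 km = 47.3 km.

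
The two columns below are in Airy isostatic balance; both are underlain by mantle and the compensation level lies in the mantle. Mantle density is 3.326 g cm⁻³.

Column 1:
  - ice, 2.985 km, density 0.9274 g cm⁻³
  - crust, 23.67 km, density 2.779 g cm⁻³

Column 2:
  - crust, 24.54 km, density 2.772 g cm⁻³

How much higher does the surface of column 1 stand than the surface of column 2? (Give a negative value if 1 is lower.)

1.96 km

For any compensation level in the mantle, the mantle terms cancel and isostasy reduces to e = (Σt_1 − Σt_2) − (Σ(ρt)_1 − Σ(ρt)_2) / ρ_m.
Σt_1 = 26.655 km; Σt_2 = 24.54 km; Σ(ρt)_1 = 68.547219; Σ(ρt)_2 = 68.02488 (in km·g cm⁻³).
e = (26.655 − 24.54) − (68.547219 − 68.02488) / 3.326 = 1.96 km.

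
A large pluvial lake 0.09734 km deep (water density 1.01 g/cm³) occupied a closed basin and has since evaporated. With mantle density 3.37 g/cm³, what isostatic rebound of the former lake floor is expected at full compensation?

u = d ρ_w/ρ_m = 0.09734 km × 1.01/3.37 = 0.0292 km.

0.0292 km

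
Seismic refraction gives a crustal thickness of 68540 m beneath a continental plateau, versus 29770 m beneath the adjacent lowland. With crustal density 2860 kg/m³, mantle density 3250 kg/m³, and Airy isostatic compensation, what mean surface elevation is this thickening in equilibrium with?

4650 m

Excess crust Δ = 68540 m − 29770 m = 38770 m, split between elevation h and root r with h + r = Δ.
Airy balance ρ_c h = (ρ_m − ρ_c) r gives r = h ρ_c/(ρ_m − ρ_c), so h (1 + ρ_c/(ρ_m − ρ_c)) = Δ, i.e. h = Δ (ρ_m − ρ_c)/ρ_m.
h = 38770 m × 390/3250 = 4650 m.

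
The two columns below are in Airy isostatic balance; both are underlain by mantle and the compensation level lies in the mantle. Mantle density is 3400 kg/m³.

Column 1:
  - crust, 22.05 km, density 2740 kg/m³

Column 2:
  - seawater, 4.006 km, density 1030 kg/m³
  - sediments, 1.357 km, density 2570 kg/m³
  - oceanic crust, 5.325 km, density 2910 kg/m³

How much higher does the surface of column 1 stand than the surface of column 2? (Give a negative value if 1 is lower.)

For any compensation level in the mantle, the mantle terms cancel and isostasy reduces to e = (Σt_1 − Σt_2) − (Σ(ρt)_1 − Σ(ρt)_2) / ρ_m.
Σt_1 = 22.05 km; Σt_2 = 10.688 km; Σ(ρt)_1 = 60417; Σ(ρt)_2 = 23109.42 (in km·kg/m³).
e = (22.05 − 10.688) − (60417 − 23109.42) / 3400 = 0.389 km.

0.389 km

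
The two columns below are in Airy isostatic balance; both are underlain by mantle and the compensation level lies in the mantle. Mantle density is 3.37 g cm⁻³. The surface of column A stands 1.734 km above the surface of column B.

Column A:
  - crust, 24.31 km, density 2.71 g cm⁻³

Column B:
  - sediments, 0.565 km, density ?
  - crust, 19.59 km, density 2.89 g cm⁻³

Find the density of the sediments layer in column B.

Take the compensation level at the base of the deeper column (depth z_c below the surface of column A) and equate Σ ρ_i t_i down to z_c; mantle fills any gap and the z_c terms cancel.
Column A: 24.31×2.71 + (z_c − 24.31)×3.37
Column B: 1.734×0 + 0.565×ρ + 19.59×2.89 + (z_c − 1.734 − 20.155)×3.37
The z_c×3.37 term appears on both sides and cancels. Collect the known terms of each column as K = Σ(ρt)_known − 3.37 × (depth of known layers): K_A = 65.8801 − 3.37×24.31 = −16.0446; K_B = 56.6151 − 3.37×(1.734 + 20.155) = −17.15083.
Balance: K_A = K_B + 0.565×ρ, so ρ = (K_A − K_B)/0.565 = 1.10623/0.565 = 1.96 g cm⁻³.

1.96 g cm⁻³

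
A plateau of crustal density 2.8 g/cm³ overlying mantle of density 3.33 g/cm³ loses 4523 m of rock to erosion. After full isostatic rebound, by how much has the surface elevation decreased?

Rebound u = e ρ_c/ρ_m = 4523 m × 2.8/3.33 = 3803 m.
Net surface drop = e − u = 4523 m − 3803 m = e (ρ_m − ρ_c)/ρ_m = 720 m.

720 m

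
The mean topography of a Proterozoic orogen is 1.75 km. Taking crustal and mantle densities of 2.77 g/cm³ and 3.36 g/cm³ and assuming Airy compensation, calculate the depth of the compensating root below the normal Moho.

8.22 km

By Archimedes' principle applied to the lithosphere: the weight of the topography is balanced by the buoyancy of the root, ρ_c h = (ρ_m − ρ_c) r.
r = h · ρ_c / (ρ_m − ρ_c) = 1.75 km × 2.77 / (3.36 − 2.77) = 8.22 km.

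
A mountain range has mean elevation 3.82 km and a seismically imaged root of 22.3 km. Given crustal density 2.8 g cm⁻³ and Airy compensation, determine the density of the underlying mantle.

3.28 g cm⁻³

Airy balance: ρ_c h = (ρ_m − ρ_c) r → ρ_m = ρ_c (1 + h/r).
ρ_m = 2.8 × (1 + 3.82 km/22.3 km) = 3.28 g cm⁻³.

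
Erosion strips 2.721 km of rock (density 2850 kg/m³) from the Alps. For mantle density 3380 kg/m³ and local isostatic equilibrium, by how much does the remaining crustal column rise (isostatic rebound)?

Unloading: uplift u = e ρ_c/ρ_m = 2.721 km × 2850/3380 = 2.29 km.

2.29 km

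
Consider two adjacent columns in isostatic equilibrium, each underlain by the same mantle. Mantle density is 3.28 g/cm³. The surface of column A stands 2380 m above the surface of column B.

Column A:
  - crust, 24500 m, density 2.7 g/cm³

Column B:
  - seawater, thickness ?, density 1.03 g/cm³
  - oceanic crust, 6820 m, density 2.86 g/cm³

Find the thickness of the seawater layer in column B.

1570 m

Take the compensation level at the base of the deeper column (depth z_c below the surface of column A) and equate Σ ρ_i t_i down to z_c; mantle fills any gap and the z_c terms cancel.
Column A: 24500×2.7 + (z_c − 24500)×3.28
Column B: 2380×0 + x×1.03 + 6820×2.86 + (z_c − 2380 − 6820 − x)×3.28
The z_c×3.28 term appears on both sides and cancels. Collect the known terms of each column as K = Σ(ρt)_known − 3.28 × (depth of known layers): K_A = 66150 − 3.28×24500 = −14210; K_B = 19505.2 − 3.28×(2380 + 6820) = −10670.8.
Balance: K_A = K_B − x×(3.28 − 1.03), so x = (K_B − K_A)/(3.28 − 1.03) = 3539.2/2.25 = 1570 m.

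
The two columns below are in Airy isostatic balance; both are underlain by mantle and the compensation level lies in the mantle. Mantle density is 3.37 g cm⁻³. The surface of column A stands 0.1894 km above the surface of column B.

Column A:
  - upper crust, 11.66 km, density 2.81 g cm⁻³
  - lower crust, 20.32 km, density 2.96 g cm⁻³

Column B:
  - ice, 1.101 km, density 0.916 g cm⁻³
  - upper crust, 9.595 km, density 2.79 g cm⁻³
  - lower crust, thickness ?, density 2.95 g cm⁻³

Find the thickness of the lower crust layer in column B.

Take the compensation level at the base of the deeper column (depth z_c below the surface of column A) and equate Σ ρ_i t_i down to z_c; mantle fills any gap and the z_c terms cancel.
Column A: 11.66×2.81 + 20.32×2.96 + (z_c − 31.98)×3.37
Column B: 0.1894×0 + 1.101×0.916 + 9.595×2.79 + x×2.95 + (z_c − 0.1894 − 10.696 − x)×3.37
The z_c×3.37 term appears on both sides and cancels. Collect the known terms of each column as K = Σ(ρt)_known − 3.37 × (depth of known layers): K_A = 92.9118 − 3.37×31.98 = −14.8608; K_B = 27.778566 − 3.37×(0.1894 + 10.696) = −8.905232.
Balance: K_A = K_B − x×(3.37 − 2.95), so x = (K_B − K_A)/(3.37 − 2.95) = 5.95557/0.42 = 14.2 km.

14.2 km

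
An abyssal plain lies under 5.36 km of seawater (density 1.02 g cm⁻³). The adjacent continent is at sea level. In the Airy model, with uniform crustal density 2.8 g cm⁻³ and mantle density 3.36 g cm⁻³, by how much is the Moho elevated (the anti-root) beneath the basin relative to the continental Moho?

In Airy isostatic equilibrium: replacing crust with seawater at the top is compensated by replacing crust with mantle at the base: d (ρ_c − ρ_w) = a (ρ_m − ρ_c).
a = d (ρ_c − ρ_w)/(ρ_m − ρ_c) = 5.36 km × 1.78/0.56 = 17 km.

17 km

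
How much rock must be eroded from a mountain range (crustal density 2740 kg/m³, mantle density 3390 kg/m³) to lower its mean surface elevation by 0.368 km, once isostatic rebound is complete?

1.92 km

Net drop Δ = e − u = e − e ρ_c/ρ_m = e (ρ_m − ρ_c)/ρ_m.
e = Δ ρ_m/(ρ_m − ρ_c) = 0.368 km × 3390/650 = 1.92 km.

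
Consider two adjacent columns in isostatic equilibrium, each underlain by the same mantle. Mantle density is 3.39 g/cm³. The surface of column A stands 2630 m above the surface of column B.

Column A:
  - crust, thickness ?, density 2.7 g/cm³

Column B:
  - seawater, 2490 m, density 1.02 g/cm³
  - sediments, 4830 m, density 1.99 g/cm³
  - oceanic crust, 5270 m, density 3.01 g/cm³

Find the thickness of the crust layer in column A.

34200 m

Take the compensation level at the base of the deeper column (depth z_c below the surface of column A) and equate Σ ρ_i t_i down to z_c; mantle fills any gap and the z_c terms cancel.
Column A: x×2.7 + (z_c − 0 − x)×3.39
Column B: 2630×0 + 2490×1.02 + 4830×1.99 + 5270×3.01 + (z_c − 2630 − 12590)×3.39
The z_c×3.39 term appears on both sides and cancels. Collect the known terms of each column as K = Σ(ρt)_known − 3.39 × (depth of known layers): K_A = 0 − 3.39×0 = 0; K_B = 28014.2 − 3.39×(2630 + 12590) = −23581.6.
Balance: K_A − x×(3.39 − 2.7) = K_B, so x = (K_A − K_B)/(3.39 − 2.7) = 23581.6/0.69 = 34200 m.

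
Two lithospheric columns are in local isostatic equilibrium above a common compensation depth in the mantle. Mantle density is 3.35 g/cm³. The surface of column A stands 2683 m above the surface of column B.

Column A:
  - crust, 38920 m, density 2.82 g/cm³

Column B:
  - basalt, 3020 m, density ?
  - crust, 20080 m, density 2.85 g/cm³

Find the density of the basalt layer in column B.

2.82 g/cm³

Take the compensation level at the base of the deeper column (depth z_c below the surface of column A) and equate Σ ρ_i t_i down to z_c; mantle fills any gap and the z_c terms cancel.
Column A: 38920×2.82 + (z_c − 38920)×3.35
Column B: 2683×0 + 3020×ρ + 20080×2.85 + (z_c − 2683 − 23100)×3.35
The z_c×3.35 term appears on both sides and cancels. Collect the known terms of each column as K = Σ(ρt)_known − 3.35 × (depth of known layers): K_A = 109754.4 − 3.35×38920 = −20627.6; K_B = 57228 − 3.35×(2683 + 23100) = −29145.05.
Balance: K_A = K_B + 3020×ρ, so ρ = (K_A − K_B)/3020 = 8517.45/3020 = 2.82 g/cm³.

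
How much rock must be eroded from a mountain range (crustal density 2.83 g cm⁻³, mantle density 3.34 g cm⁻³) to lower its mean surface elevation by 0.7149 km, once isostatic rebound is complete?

Net drop Δ = e − u = e − e ρ_c/ρ_m = e (ρ_m − ρ_c)/ρ_m.
e = Δ ρ_m/(ρ_m − ρ_c) = 0.7149 km × 3.34/0.51 = 4.68 km.

4.68 km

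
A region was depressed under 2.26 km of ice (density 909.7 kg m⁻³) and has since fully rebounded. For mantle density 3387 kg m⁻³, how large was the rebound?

0.607 km

Removing the load lets mantle flow back in; uplift u satisfies ρ_ice t = ρ_m u.
u = t ρ_ice/ρ_m = 2.26 km × 909.7/3387 = 0.607 km.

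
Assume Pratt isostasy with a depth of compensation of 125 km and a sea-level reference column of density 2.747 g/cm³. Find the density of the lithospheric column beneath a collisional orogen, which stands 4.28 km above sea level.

2.66 g/cm³

Pratt balance: ρ_ref D = ρ (D + h).
ρ = ρ_ref D/(D + h) = 2.747 × 125 km/(125 km + 4.28 km) = 2.66 g/cm³.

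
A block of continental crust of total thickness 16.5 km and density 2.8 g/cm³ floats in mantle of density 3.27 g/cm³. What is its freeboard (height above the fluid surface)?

2.37 km

Floating equilibrium: submerged depth d = t ρ_obj/ρ_fluid = 16.5 km × 2.8/3.27 = 14.13 km.
Freeboard = t − d = 16.5 km − 14.13 km = 2.37 km.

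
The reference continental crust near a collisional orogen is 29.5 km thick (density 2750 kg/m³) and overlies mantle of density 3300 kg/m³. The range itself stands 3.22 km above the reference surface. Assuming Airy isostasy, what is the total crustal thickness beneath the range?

Root depth r = h ρ_c / (ρ_m − ρ_c) = 3.22 km × 2750 / 550 = 16.1 km.
Total thickness = T + h + r = 29.5 km + 3.22 km + 16.1 km = 48.8 km.

48.8 km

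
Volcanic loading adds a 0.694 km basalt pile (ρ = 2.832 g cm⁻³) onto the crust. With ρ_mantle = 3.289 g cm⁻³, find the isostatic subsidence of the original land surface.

0.598 km

Subaerial loading: s = t ρ_load / ρ_m.
s = 0.694 km × 2.832/3.289 = 0.598 km.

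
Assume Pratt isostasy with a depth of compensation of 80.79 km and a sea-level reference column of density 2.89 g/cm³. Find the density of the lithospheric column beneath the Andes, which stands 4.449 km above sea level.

Pratt balance: ρ_ref D = ρ (D + h).
ρ = ρ_ref D/(D + h) = 2.89 × 80.79 km/(80.79 km + 4.449 km) = 2.74 g/cm³.

2.74 g/cm³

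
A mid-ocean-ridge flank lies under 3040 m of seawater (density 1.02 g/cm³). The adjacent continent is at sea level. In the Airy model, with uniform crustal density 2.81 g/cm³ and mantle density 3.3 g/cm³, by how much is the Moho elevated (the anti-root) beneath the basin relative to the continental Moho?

Balancing pressure at the compensation depth: replacing crust with seawater at the top is compensated by replacing crust with mantle at the base: d (ρ_c − ρ_w) = a (ρ_m − ρ_c).
a = d (ρ_c − ρ_w)/(ρ_m − ρ_c) = 3040 m × 1.79/0.49 = 11100 m.

11100 m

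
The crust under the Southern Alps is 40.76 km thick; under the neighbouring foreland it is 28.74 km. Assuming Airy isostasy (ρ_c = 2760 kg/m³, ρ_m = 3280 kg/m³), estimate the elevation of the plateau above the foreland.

1.91 km

Excess crust Δ = 40.76 km − 28.74 km = 12.02 km, split between elevation h and root r with h + r = Δ.
Airy balance ρ_c h = (ρ_m − ρ_c) r gives r = h ρ_c/(ρ_m − ρ_c), so h (1 + ρ_c/(ρ_m − ρ_c)) = Δ, i.e. h = Δ (ρ_m − ρ_c)/ρ_m.
h = 12.02 km × 520/3280 = 1.91 km.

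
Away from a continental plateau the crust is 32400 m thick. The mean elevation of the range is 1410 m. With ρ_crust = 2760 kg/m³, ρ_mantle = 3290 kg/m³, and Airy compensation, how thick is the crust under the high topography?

41200 m

Root depth r = h ρ_c / (ρ_m − ρ_c) = 1410 m × 2760 / 530 = 7343 m.
Total thickness = T + h + r = 32400 m + 1410 m + 7343 m = 41200 m.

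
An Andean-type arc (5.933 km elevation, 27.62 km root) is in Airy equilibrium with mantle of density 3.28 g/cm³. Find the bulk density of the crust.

ρ_c h = (ρ_m − ρ_c) r → ρ_c (h + r) = ρ_m r → ρ_c = ρ_m r / (h + r).
ρ_c = 3.28 × 27.62 km / (5.933 km + 27.62 km) = 2.7 g/cm³.

2.7 g/cm³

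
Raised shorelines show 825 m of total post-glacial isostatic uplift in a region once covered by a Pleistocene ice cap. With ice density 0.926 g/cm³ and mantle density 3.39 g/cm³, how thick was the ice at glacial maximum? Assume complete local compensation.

u = t ρ_ice/ρ_m → t = u ρ_m/ρ_ice = 825 m × 3.39/0.926 = 3020 m.

3020 m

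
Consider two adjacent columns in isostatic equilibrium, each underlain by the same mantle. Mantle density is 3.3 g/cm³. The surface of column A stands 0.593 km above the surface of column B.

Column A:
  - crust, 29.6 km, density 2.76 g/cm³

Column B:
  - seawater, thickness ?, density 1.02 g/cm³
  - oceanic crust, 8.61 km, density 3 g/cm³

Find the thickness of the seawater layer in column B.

5.02 km

Take the compensation level at the base of the deeper column (depth z_c below the surface of column A) and equate Σ ρ_i t_i down to z_c; mantle fills any gap and the z_c terms cancel.
Column A: 29.6×2.76 + (z_c − 29.6)×3.3
Column B: 0.593×0 + x×1.02 + 8.61×3 + (z_c − 0.593 − 8.61 − x)×3.3
The z_c×3.3 term appears on both sides and cancels. Collect the known terms of each column as K = Σ(ρt)_known − 3.3 × (depth of known layers): K_A = 81.696 − 3.3×29.6 = −15.984; K_B = 25.83 − 3.3×(0.593 + 8.61) = −4.5399.
Balance: K_A = K_B − x×(3.3 − 1.02), so x = (K_B − K_A)/(3.3 − 1.02) = 11.4441/2.28 = 5.02 km.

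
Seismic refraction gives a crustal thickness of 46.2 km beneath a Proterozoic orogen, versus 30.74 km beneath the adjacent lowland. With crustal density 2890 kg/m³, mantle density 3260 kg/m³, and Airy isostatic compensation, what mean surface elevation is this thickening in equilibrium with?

Excess crust Δ = 46.2 km − 30.74 km = 15.46 km, split between elevation h and root r with h + r = Δ.
Airy balance ρ_c h = (ρ_m − ρ_c) r gives r = h ρ_c/(ρ_m − ρ_c), so h (1 + ρ_c/(ρ_m − ρ_c)) = Δ, i.e. h = Δ (ρ_m − ρ_c)/ρ_m.
h = 15.46 km × 370/3260 = 1.75 km.

1.75 km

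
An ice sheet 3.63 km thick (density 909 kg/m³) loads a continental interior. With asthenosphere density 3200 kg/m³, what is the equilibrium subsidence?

Isostatic balance requires: the ice load ρ_ice t is balanced by mantle displaced below, ρ_m s.
s = t ρ_ice / ρ_m = 3.63 km × 909/3200 = 1.03 km.

1.03 km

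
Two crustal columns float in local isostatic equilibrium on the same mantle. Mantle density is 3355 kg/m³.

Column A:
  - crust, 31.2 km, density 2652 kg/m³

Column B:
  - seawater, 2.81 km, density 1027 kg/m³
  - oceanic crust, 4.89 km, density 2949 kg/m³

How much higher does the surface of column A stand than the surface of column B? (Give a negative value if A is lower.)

For any compensation level in the mantle, the mantle terms cancel and isostasy reduces to e = (Σt_A − Σt_B) − (Σ(ρt)_A − Σ(ρt)_B) / ρ_m.
Σt_A = 31.2 km; Σt_B = 7.7 km; Σ(ρt)_A = 82742.4; Σ(ρt)_B = 17306.48 (in km·kg/m³).
e = (31.2 − 7.7) − (82742.4 − 17306.48) / 3355 = 4 km.

4 km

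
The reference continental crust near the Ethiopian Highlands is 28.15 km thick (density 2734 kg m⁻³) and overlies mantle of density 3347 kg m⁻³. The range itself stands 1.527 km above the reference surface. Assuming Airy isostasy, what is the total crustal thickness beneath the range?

Root depth r = h ρ_c / (ρ_m − ρ_c) = 1.527 km × 2734 / 613 = 6.81 km.
Total thickness = T + h + r = 28.15 km + 1.527 km + 6.81 km = 36.5 km.

36.5 km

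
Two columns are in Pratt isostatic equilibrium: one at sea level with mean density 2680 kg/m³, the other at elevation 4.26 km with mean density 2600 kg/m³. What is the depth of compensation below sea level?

ρ_ref D = ρ (D + h) → D (ρ_ref − ρ) = ρ h.
D = ρ h/(ρ_ref − ρ) = 2600 × 4.26 km/(2680 − 2600) = 138 km.

138 km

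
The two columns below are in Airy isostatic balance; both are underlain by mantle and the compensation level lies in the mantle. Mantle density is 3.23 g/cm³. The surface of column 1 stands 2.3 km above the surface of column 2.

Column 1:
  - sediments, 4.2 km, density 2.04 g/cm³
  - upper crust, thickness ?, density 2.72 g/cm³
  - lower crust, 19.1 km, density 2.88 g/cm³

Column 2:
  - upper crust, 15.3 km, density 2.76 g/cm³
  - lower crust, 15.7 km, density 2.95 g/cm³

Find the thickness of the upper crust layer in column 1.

14.4 km

Take the compensation level at the base of the deeper column (depth z_c below the surface of column 1) and equate Σ ρ_i t_i down to z_c; mantle fills any gap and the z_c terms cancel.
Column 1: 4.2×2.04 + x×2.72 + 19.1×2.88 + (z_c − 23.3 − x)×3.23
Column 2: 2.3×0 + 15.3×2.76 + 15.7×2.95 + (z_c − 2.3 − 31)×3.23
The z_c×3.23 term appears on both sides and cancels. Collect the known terms of each column as K = Σ(ρt)_known − 3.23 × (depth of known layers): K_1 = 63.576 − 3.23×23.3 = −11.683; K_2 = 88.543 − 3.23×(2.3 + 31) = −19.016.
Balance: K_1 − x×(3.23 − 2.72) = K_2, so x = (K_1 − K_2)/(3.23 − 2.72) = 7.333/0.51 = 14.4 km.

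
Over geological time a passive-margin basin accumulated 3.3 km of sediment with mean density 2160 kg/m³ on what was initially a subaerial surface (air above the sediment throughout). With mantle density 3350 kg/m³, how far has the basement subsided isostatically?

Subaerial load: s = t ρ_sed / ρ_m = 3.3 km × 2160/3350 = 2.13 km.

2.13 km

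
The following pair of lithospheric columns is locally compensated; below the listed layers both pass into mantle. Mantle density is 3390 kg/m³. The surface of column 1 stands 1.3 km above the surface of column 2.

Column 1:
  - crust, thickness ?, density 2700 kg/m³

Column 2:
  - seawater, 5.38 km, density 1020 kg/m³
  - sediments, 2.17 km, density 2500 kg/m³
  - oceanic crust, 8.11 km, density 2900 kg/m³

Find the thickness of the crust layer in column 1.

Take the compensation level at the base of the deeper column (depth z_c below the surface of column 1) and equate Σ ρ_i t_i down to z_c; mantle fills any gap and the z_c terms cancel.
Column 1: x×2700 + (z_c − 0 − x)×3390
Column 2: 1.3×0 + 5.38×1020 + 2.17×2500 + 8.11×2900 + (z_c − 1.3 − 15.66)×3390
The z_c×3390 term appears on both sides and cancels. Collect the known terms of each column as K = Σ(ρt)_known − 3390 × (depth of known layers): K_1 = 0 − 3390×0 = 0; K_2 = 34431.6 − 3390×(1.3 + 15.66) = −23062.8.
Balance: K_1 − x×(3390 − 2700) = K_2, so x = (K_1 − K_2)/(3390 − 2700) = 23062.8/690 = 33.4 km.

33.4 km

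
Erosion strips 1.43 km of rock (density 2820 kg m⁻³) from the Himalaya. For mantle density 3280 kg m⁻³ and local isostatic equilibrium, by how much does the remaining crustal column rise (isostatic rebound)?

1.23 km

Unloading: uplift u = e ρ_c/ρ_m = 1.43 km × 2820/3280 = 1.23 km.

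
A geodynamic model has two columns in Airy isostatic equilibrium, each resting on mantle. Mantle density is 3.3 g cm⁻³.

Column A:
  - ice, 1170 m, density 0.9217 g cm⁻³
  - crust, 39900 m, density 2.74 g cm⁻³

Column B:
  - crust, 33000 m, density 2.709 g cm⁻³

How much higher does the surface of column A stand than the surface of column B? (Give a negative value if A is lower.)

1700 m

For any compensation level in the mantle, the mantle terms cancel and isostasy reduces to e = (Σt_A − Σt_B) − (Σ(ρt)_A − Σ(ρt)_B) / ρ_m.
Σt_A = 41070 m; Σt_B = 33000 m; Σ(ρt)_A = 110404.389; Σ(ρt)_B = 89397 (in m·g cm⁻³).
e = (41070 − 33000) − (110404.389 − 89397) / 3.3 = 1700 m.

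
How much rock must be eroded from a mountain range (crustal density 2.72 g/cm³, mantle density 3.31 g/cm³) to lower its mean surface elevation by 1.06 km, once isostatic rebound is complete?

Net drop Δ = e − u = e − e ρ_c/ρ_m = e (ρ_m − ρ_c)/ρ_m.
e = Δ ρ_m/(ρ_m − ρ_c) = 1.06 km × 3.31/0.59 = 5.95 km.

5.95 km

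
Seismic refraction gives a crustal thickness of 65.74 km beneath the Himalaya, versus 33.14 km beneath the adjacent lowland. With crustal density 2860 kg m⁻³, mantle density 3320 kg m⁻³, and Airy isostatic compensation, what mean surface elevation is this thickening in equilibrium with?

4.52 km

Excess crust Δ = 65.74 km − 33.14 km = 32.6 km, split between elevation h and root r with h + r = Δ.
Airy balance ρ_c h = (ρ_m − ρ_c) r gives r = h ρ_c/(ρ_m − ρ_c), so h (1 + ρ_c/(ρ_m − ρ_c)) = Δ, i.e. h = Δ (ρ_m − ρ_c)/ρ_m.
h = 32.6 km × 460/3320 = 4.52 km.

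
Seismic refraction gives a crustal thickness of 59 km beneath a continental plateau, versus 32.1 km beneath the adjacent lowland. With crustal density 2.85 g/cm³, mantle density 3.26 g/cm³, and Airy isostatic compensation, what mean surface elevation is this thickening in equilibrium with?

Excess crust Δ = 59 km − 32.1 km = 26.9 km, split between elevation h and root r with h + r = Δ.
Airy balance ρ_c h = (ρ_m − ρ_c) r gives r = h ρ_c/(ρ_m − ρ_c), so h (1 + ρ_c/(ρ_m − ρ_c)) = Δ, i.e. h = Δ (ρ_m − ρ_c)/ρ_m.
h = 26.9 km × 0.41/3.26 = 3.38 km.

3.38 km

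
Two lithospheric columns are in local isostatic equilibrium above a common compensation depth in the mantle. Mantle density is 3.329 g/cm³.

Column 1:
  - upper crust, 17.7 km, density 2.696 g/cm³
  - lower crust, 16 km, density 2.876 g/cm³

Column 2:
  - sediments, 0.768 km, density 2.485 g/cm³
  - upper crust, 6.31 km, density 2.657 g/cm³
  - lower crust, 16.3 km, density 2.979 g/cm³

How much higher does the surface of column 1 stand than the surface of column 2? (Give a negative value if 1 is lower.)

For any compensation level in the mantle, the mantle terms cancel and isostasy reduces to e = (Σt_1 − Σt_2) − (Σ(ρt)_1 − Σ(ρt)_2) / ρ_m.
Σt_1 = 33.7 km; Σt_2 = 23.378 km; Σ(ρt)_1 = 93.7352; Σ(ρt)_2 = 67.23185 (in km·g/cm³).
e = (33.7 − 23.378) − (93.7352 − 67.23185) / 3.329 = 2.36 km.

2.36 km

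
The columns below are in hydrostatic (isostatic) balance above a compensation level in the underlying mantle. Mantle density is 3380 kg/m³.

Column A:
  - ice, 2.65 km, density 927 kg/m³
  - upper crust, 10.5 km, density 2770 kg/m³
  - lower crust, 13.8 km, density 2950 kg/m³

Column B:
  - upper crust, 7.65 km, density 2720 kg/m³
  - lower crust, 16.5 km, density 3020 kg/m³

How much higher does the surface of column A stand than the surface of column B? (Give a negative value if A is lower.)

For any compensation level in the mantle, the mantle terms cancel and isostasy reduces to e = (Σt_A − Σt_B) − (Σ(ρt)_A − Σ(ρt)_B) / ρ_m.
Σt_A = 26.95 km; Σt_B = 24.15 km; Σ(ρt)_A = 72251.55; Σ(ρt)_B = 70638 (in km·kg/m³).
e = (26.95 − 24.15) − (72251.55 − 70638) / 3380 = 2.32 km.

2.32 km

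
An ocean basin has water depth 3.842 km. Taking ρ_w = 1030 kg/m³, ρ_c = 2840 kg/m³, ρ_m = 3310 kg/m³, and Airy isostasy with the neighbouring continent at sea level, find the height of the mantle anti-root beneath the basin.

By Archimedes' principle applied to the lithosphere: replacing crust with seawater at the top is compensated by replacing crust with mantle at the base: d (ρ_c − ρ_w) = a (ρ_m − ρ_c).
a = d (ρ_c − ρ_w)/(ρ_m − ρ_c) = 3.842 km × 1810/470 = 14.8 km.

14.8 km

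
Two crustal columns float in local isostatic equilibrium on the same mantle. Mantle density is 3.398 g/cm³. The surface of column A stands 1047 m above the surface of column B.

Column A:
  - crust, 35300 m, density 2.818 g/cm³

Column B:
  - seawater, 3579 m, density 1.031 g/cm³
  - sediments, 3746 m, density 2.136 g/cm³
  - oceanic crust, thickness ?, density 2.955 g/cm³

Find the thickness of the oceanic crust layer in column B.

Take the compensation level at the base of the deeper column (depth z_c below the surface of column A) and equate Σ ρ_i t_i down to z_c; mantle fills any gap and the z_c terms cancel.
Column A: 35300×2.818 + (z_c − 35300)×3.398
Column B: 1047×0 + 3579×1.031 + 3746×2.136 + x×2.955 + (z_c − 1047 − 7325 − x)×3.398
The z_c×3.398 term appears on both sides and cancels. Collect the known terms of each column as K = Σ(ρt)_known − 3.398 × (depth of known layers): K_A = 99475.4 − 3.398×35300 = −20474; K_B = 11691.405 − 3.398×(1047 + 7325) = −16756.651.
Balance: K_A = K_B − x×(3.398 − 2.955), so x = (K_B − K_A)/(3.398 − 2.955) = 3717.35/0.443 = 8390 m.

8390 m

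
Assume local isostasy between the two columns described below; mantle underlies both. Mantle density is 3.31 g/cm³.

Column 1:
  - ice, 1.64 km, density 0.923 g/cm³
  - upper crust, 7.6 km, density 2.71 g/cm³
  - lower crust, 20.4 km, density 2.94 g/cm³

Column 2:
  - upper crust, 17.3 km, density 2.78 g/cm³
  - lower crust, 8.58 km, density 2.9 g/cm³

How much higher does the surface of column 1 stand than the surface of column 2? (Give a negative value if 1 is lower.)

For any compensation level in the mantle, the mantle terms cancel and isostasy reduces to e = (Σt_1 − Σt_2) − (Σ(ρt)_1 − Σ(ρt)_2) / ρ_m.
Σt_1 = 29.64 km; Σt_2 = 25.88 km; Σ(ρt)_1 = 82.08572; Σ(ρt)_2 = 72.976 (in km·g/cm³).
e = (29.64 − 25.88) − (82.08572 − 72.976) / 3.31 = 1.01 km.

1.01 km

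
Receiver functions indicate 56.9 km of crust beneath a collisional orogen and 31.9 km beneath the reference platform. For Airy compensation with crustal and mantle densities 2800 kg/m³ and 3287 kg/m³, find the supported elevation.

3.7 km

Excess crust Δ = 56.9 km − 31.9 km = 25 km, split between elevation h and root r with h + r = Δ.
Airy balance ρ_c h = (ρ_m − ρ_c) r gives r = h ρ_c/(ρ_m − ρ_c), so h (1 + ρ_c/(ρ_m − ρ_c)) = Δ, i.e. h = Δ (ρ_m − ρ_c)/ρ_m.
h = 25 km × 487/3287 = 3.7 km.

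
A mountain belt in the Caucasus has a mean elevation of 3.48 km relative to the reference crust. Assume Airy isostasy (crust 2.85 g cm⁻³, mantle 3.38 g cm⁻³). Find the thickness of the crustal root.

For local isostatic compensation: the weight of the topography is balanced by the buoyancy of the root, ρ_c h = (ρ_m − ρ_c) r.
r = h · ρ_c / (ρ_m − ρ_c) = 3.48 km × 2.85 / (3.38 − 2.85) = 18.7 km.

18.7 km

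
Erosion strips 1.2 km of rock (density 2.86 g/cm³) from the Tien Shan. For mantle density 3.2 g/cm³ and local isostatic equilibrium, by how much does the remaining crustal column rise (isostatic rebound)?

1.07 km

Unloading: uplift u = e ρ_c/ρ_m = 1.2 km × 2.86/3.2 = 1.07 km.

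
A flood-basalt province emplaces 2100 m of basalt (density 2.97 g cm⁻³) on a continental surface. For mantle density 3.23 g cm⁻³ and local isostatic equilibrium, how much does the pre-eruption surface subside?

Subaerial loading: s = t ρ_load / ρ_m.
s = 2100 m × 2.97/3.23 = 1930 m.

1930 m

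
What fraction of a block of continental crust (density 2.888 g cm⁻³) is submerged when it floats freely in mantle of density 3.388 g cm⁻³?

85.2%

Submerged fraction = ρ_obj/ρ_fluid = 2.888/3.388 = 85.2%.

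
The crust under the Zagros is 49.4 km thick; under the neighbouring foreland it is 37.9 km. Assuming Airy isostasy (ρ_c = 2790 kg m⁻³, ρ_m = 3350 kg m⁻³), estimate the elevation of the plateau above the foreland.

1.92 km

Excess crust Δ = 49.4 km − 37.9 km = 11.5 km, split between elevation h and root r with h + r = Δ.
Airy balance ρ_c h = (ρ_m − ρ_c) r gives r = h ρ_c/(ρ_m − ρ_c), so h (1 + ρ_c/(ρ_m − ρ_c)) = Δ, i.e. h = Δ (ρ_m − ρ_c)/ρ_m.
h = 11.5 km × 560/3350 = 1.92 km.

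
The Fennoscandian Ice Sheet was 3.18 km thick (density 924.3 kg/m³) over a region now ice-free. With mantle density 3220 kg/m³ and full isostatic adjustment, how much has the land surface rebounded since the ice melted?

0.913 km

Removing the load lets mantle flow back in; uplift u satisfies ρ_ice t = ρ_m u.
u = t ρ_ice/ρ_m = 3.18 km × 924.3/3220 = 0.913 km.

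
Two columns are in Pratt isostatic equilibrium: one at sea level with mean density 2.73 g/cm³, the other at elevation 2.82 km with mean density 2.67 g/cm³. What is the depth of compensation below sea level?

125 km

ρ_ref D = ρ (D + h) → D (ρ_ref − ρ) = ρ h.
D = ρ h/(ρ_ref − ρ) = 2.67 × 2.82 km/(2.73 − 2.67) = 125 km.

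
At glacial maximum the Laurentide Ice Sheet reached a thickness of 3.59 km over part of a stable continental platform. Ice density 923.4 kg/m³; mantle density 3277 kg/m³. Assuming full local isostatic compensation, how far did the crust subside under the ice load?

1.01 km

Equating mass per unit area of the two columns: the ice load ρ_ice t is balanced by mantle displaced below, ρ_m s.
s = t ρ_ice / ρ_m = 3.59 km × 923.4/3277 = 1.01 km.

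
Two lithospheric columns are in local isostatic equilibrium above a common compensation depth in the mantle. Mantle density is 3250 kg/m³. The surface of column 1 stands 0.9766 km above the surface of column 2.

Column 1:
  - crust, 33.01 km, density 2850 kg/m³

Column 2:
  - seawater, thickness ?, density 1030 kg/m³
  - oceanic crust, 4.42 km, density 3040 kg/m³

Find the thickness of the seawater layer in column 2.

Take the compensation level at the base of the deeper column (depth z_c below the surface of column 1) and equate Σ ρ_i t_i down to z_c; mantle fills any gap and the z_c terms cancel.
Column 1: 33.01×2850 + (z_c − 33.01)×3250
Column 2: 0.9766×0 + x×1030 + 4.42×3040 + (z_c − 0.9766 − 4.42 − x)×3250
The z_c×3250 term appears on both sides and cancels. Collect the known terms of each column as K = Σ(ρt)_known − 3250 × (depth of known layers): K_1 = 94078.5 − 3250×33.01 = −13204; K_2 = 13436.8 − 3250×(0.9766 + 4.42) = −4102.15.
Balance: K_1 = K_2 − x×(3250 − 1030), so x = (K_2 − K_1)/(3250 − 1030) = 9101.85/2220 = 4.1 km.

4.1 km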